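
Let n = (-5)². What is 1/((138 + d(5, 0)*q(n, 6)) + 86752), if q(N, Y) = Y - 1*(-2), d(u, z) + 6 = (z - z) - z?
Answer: 1/86842 ≈ 1.1515e-5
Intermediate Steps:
d(u, z) = -6 - z (d(u, z) = -6 + ((z - z) - z) = -6 + (0 - z) = -6 - z)
n = 25
q(N, Y) = 2 + Y (q(N, Y) = Y + 2 = 2 + Y)
1/((138 + d(5, 0)*q(n, 6)) + 86752) = 1/((138 + (-6 - 1*0)*(2 + 6)) + 86752) = 1/((138 + (-6 + 0)*8) + 86752) = 1/((138 - 6*8) + 86752) = 1/((138 - 48) + 86752) = 1/(90 + 86752) = 1/86842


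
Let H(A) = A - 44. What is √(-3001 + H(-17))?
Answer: I*√3062 ≈ 55.335*I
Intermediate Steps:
H(A) = -44 + A
√(-3001 + H(-17)) = √(-3001 + (-44 - 17)) = √(-3001 - 61) = √(-3062) = I*√3062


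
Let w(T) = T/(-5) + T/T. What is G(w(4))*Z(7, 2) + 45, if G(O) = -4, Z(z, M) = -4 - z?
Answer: 89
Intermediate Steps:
w(T) = 1 - T/5 (w(T) = T*(-⅕) + 1 = -T/5 + 1 = 1 - T/5)
G(w(4))*Z(7, 2) + 45 = -4*(-4 - 1*7) + 45 = -4*(-4 - 7) + 45 = -4*(-11) + 45 = 44 + 45 = 89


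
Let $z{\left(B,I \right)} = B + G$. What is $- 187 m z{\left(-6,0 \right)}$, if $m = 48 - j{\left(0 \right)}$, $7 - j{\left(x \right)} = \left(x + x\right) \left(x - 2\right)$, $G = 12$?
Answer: $-46002$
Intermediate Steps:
$j{\left(x \right)} = 7 - 2 x \left(-2 + x\right)$ ($j{\left(x \right)} = 7 - \left(x + x\right) \left(x - 2\right) = 7 - 2 x \left(-2 + x\right)$)
$m = 41$ ($m = 48 - \left(7 - 2 \cdot 0^{2} + 4 \cdot 0\right) = 48 - \left(7 - 0 + 0\right) = 48 - \left(7 + 0 + 0\right) = 48 - 7 = 41$)
$z{\left(B,I \right)} = 12 + B$ ($z{\left(B,I \right)} = B + 12 = 12 + B$)
$- 187 m z{\left(-6,0 \right)} = \left(-187\right) 41 \left(12 - 6\right) = \left(-7667\right) 6 = -46002$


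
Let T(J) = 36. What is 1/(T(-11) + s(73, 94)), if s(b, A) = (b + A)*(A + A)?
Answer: 1/31432 ≈ 3.1815e-5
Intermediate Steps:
s(b, A) = 2*A*(A + b) (s(b, A) = (A + b)*(2*A) = 2*A*(A + b))
1/(T(-11) + s(73, 94)) = 1/(36 + 2*94*(94 + 73)) = 1/(36 + 2*94*167) = 1/(36 + 31396) = 1/31432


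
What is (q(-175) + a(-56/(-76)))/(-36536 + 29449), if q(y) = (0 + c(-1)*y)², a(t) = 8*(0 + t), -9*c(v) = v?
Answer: -590947/10906893 ≈ -0.054181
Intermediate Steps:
c(v) = -v/9
a(t) = 8*t
q(y) = y²/81 (q(y) = (0 + (-⅑*(-1))*y)² = (0 + y/9)² = (y/9)² = y²/81)
(q(-175) + a(-56/(-76)))/(-36536 + 29449) = ((1/81)*(-175)² + 8*(-56/(-76)))/(-36536 + 29449) = ((1/81)*30625 + 8*(-56*(-1/76)))/(-7087) = (30625/81 + 8*(14/19))*(-1/7087) = (30625/81 + 112/19)*(-1/7087) = (590947/1539)*(-1/7087) = -590947/10906893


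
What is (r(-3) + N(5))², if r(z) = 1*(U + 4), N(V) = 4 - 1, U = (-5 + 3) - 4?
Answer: 1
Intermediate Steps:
U = -6 (U = -2 - 4 = -6)
N(V) = 3
r(z) = -2 (r(z) = 1*(-6 + 4) = 1*(-2) = -2)
(r(-3) + N(5))² = (-2 + 3)² = 1² = 1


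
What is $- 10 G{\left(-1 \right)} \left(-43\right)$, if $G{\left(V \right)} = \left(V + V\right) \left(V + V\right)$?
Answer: $1720$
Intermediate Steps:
$G{\left(V \right)} = 4 V^{2}$ ($G{\left(V \right)} = 2 V 2 V = 4 V^{2}$)
$- 10 G{\left(-1 \right)} \left(-43\right) = - 10 \cdot 4 \left(-1\right)^{2} \left(-43\right) = - 10 \cdot 4 \cdot 1 \left(-43\right) = \left(-10\right) 4 \left(-43\right) = \left(-40\right) \left(-43\right) = 1720$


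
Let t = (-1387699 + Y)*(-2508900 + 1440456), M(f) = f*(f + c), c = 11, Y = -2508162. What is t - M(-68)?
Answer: 4162509306408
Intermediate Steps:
M(f) = f*(11 + f) (M(f) = f*(f + 11) = f*(11 + f))
t = 4162509310284 (t = (-1387699 - 2508162)*(-2508900 + 1440456) = -3895861*(-1068444) = 4162509310284)
t - M(-68) = 4162509310284 - (-68)*(11 - 68) = 4162509310284 - (-68)*(-57) = 4162509310284 - 1*3876 = 4162509310284 - 3876 = 4162509306408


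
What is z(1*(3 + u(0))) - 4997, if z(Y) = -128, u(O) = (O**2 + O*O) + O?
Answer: -5125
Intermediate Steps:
u(O) = O + 2*O**2 (u(O) = (O**2 + O**2) + O = 2*O**2 + O = O + 2*O**2)
z(1*(3 + u(0))) - 4997 = -128 - 4997 = -5125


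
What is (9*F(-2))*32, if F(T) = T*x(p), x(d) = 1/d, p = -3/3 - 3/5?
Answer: 360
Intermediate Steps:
p = -8/5 (p = -3*1/3 - 3*1/5 = -1 - 3/5 = -8/5 ≈ -1.6000)
F(T) = -5*T/8 (F(T) = T/(-8/5) = T*(-5/8) = -5*T/8)
(9*F(-2))*32 = (9*(-5/8*(-2)))*32 = (9*(5/4))*32 = (45/4)*32 = 360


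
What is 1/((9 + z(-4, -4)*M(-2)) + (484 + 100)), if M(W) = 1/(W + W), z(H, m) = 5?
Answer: 4/2367 ≈ 0.0016899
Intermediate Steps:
M(W) = 1/(2*W)
1/((9 + z(-4, -4)*M(-2)) + (484 + 100)) = 1/((9 + 5*((½)/(-2))) + (484 + 100)) = 1/((9 + 5*((½)*(-½))) + 584) = 1/((9 + 5*(-¼)) + 584) = 1/((9 - 5/4) + 584) = 1/(31/4 + 584) = 1/(2367/4) = 4/2367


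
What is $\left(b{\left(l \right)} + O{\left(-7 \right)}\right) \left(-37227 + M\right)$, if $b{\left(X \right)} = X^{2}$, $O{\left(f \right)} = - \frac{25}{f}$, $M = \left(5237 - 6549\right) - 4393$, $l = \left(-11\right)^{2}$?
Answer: $- \frac{4401045184}{7} \approx -6.2872 \cdot 10^{8}$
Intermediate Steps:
$l = 121$
$M = -5705$ ($M = -1312 - 4393 = -5705$)
$\left(b{\left(l \right)} + O{\left(-7 \right)}\right) \left(-37227 + M\right) = \left(121^{2} - \frac{25}{-7}\right) \left(-37227 - 5705\right) = \left(14641 - - \frac{25}{7}\right) \left(-42932\right) = \left(14641 + \frac{25}{7}\right) \left(-42932\right) = \frac{102512}{7} \left(-42932\right) = - \frac{4401045184}{7}$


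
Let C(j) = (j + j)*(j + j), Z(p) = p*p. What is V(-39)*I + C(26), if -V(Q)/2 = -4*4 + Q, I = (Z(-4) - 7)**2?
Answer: 11614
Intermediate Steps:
Z(p) = p**2
I = 81 (I = ((-4)**2 - 7)**2 = (16 - 7)**2 = 9**2 = 81)
C(j) = 4*j**2 (C(j) = (2*j)*(2*j) = 4*j**2)
V(Q) = 32 - 2*Q (V(Q) = -2*(-4*4 + Q) = -2*(-16 + Q) = 32 - 2*Q)
V(-39)*I + C(26) = (32 - 2*(-39))*81 + 4*26**2 = (32 + 78)*81 + 4*676 = 110*81 + 2704 = 8910 + 2704 = 11614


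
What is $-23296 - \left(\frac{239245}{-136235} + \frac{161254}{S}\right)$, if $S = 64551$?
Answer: $- \frac{40974801262651}{1758821097} \approx -23297.0$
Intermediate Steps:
$-23296 - \left(\frac{239245}{-136235} + \frac{161254}{S}\right) = -23296 - \left(\frac{239245}{-136235} + \frac{161254}{64551}\right) = -23296 - \left(239245 \left(- \frac{1}{136235}\right) + 161254 \cdot \frac{1}{64551}\right) = -23296 - \left(- \frac{47849}{27247} + \frac{161254}{64551}\right) = -23296 - \frac{1304986939}{1758821097} = - \frac{40974801262651}{1758821097}$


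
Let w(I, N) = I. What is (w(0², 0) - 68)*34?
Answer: -2312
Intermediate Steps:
(w(0², 0) - 68)*34 = (0² - 68)*34 = (0 - 68)*34 = -68*34 = -2312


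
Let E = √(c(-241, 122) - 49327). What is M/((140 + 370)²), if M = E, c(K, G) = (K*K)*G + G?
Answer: √781853/86700 ≈ 0.010199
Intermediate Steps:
c(K, G) = G + G*K² (c(K, G) = K²*G + G = G*K² + G = G + G*K²)
E = 3*√781853 (E = √(122*(1 + (-241)²) - 49327) = √(122*(1 + 58081) - 49327) = √(122*58082 - 49327) = √(7086004 - 49327) = √7036677 = 3*√781853 ≈ 2652.7)
M = 3*√781853 ≈ 2652.7
M/((140 + 370)²) = (3*√781853)/((140 + 370)²) = (3*√781853)/(510²) = (3*√781853)/260100 = (3*√781853)*(1/260100) = √781853/86700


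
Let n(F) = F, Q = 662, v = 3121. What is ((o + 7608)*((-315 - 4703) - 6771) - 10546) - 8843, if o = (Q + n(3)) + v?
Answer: -134343255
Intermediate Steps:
o = 3786 (o = (662 + 3) + 3121 = 665 + 3121 = 3786)
((o + 7608)*((-315 - 4703) - 6771) - 10546) - 8843 = ((3786 + 7608)*((-315 - 4703) - 6771) - 10546) - 8843 = (11394*(-5018 - 6771) - 10546) - 8843 = (11394*(-11789) - 10546) - 8843 = (-134323866 - 10546) - 8843 = -134334412 - 8843 = -134343255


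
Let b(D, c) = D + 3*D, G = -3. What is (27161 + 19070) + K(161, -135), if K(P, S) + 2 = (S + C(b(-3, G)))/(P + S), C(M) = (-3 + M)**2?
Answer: 601022/13 ≈ 46232.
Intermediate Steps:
b(D, c) = 4*D
K(P, S) = -2 + (225 + S)/(P + S) (K(P, S) = -2 + (S + (-3 + 4*(-3))**2)/(P + S) = -2 + (S + (-3 - 12)**2)/(P + S) = -2 + (S + (-15)**2)/(P + S) = -2 + (S + 225)/(P + S) = -2 + (225 + S)/(P + S))
(27161 + 19070) + K(161, -135) = (27161 + 19070) + (225 - 1*(-135) - 2*161)/(161 - 135) = 46231 + (225 + 135 - 322)/26 = 46231 + (1/26)*38 = 46231 + 19/13 = 601022/13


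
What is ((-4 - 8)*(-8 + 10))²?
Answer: 576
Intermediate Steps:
((-4 - 8)*(-8 + 10))² = (-12*2)² = (-24)² = 576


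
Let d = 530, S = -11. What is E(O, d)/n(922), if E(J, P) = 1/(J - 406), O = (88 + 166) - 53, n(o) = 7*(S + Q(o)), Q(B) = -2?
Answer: 1/18655 ≈ 5.3605e-5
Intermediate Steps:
n(o) = -91 (n(o) = 7*(-11 - 2) = 7*(-13) = -91)
O = 201 (O = 254 - 53 = 201)
E(J, P) = 1/(-406 + J)
E(O, d)/n(922) = 1/((-406 + 201)*(-91)) = -1/91/(-205) = -1/205*(-1/91) = 1/18655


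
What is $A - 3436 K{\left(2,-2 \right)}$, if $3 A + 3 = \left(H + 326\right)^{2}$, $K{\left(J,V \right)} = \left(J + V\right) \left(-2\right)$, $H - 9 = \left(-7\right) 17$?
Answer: $15551$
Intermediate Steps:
$H = -110$ ($H = 9 - 119 = -110$)
$K{\left(J,V \right)} = - 2 J - 2 V$
$A = 15551$ ($A = -1 + \frac{\left(-110 + 326\right)^{2}}{3} = -1 + \frac{216^{2}}{3} = -1 + \frac{1}{3} \cdot 46656 = -1 + 15552 = 15551$)
$A - 3436 K{\left(2,-2 \right)} = 15551 - 3436 \left(\left(-2\right) 2 - -4\right) = 15551 - 3436 \left(-4 + 4\right) = 15551 - 0 = 15551 + 0 = 15551$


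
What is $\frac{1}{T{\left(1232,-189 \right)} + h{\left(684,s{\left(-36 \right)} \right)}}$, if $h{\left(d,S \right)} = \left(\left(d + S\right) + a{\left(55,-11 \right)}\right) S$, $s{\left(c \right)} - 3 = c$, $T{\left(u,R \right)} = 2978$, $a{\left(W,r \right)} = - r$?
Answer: $- \frac{1}{18868} \approx -5.3 \cdot 10^{-5}$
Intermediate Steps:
$s{\left(c \right)} = 3 + c$
$h{\left(d,S \right)} = S \left(11 + S + d\right)$ ($h{\left(d,S \right)} = \left(\left(d + S\right) - -11\right) S = \left(\left(S + d\right) + 11\right) S = \left(11 + S + d\right) S = S \left(11 + S + d\right)$)
$\frac{1}{T{\left(1232,-189 \right)} + h{\left(684,s{\left(-36 \right)} \right)}} = \frac{1}{2978 + \left(3 - 36\right) \left(11 + \left(3 - 36\right) + 684\right)} = \frac{1}{2978 - 33 \left(11 - 33 + 684\right)} = \frac{1}{2978 - 21846} = \frac{1}{-18868} = - \frac{1}{18868}$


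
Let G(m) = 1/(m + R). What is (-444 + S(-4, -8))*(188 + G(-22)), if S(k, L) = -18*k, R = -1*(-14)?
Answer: -139779/2 ≈ -69890.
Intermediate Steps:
R = 14
G(m) = 1/(14 + m) (G(m) = 1/(m + 14) = 1/(14 + m))
(-444 + S(-4, -8))*(188 + G(-22)) = (-444 - 18*(-4))*(188 + 1/(14 - 22)) = (-444 + 72)*(188 + 1/(-8)) = -372*(188 - ⅛) = -372*1503/8 = -139779/2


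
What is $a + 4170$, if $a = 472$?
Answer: $4642$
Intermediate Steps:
$a + 4170 = 472 + 4170 = 4642$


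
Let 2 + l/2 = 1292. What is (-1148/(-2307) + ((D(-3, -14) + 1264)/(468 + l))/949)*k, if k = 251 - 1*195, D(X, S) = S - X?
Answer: 2584975841/92682187 ≈ 27.891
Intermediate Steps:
l = 2580 (l = -4 + 2*1292 = -4 + 2584 = 2580)
k = 56 (k = 251 - 195 = 56)
(-1148/(-2307) + ((D(-3, -14) + 1264)/(468 + l))/949)*k = (-1148/(-2307) + (((-14 - 1*(-3)) + 1264)/(468 + 2580))/949)*56 = (-1148*(-1/2307) + (((-14 + 3) + 1264)/3048)*(1/949))*56 = (1148/2307 + ((-11 + 1264)*(1/3048))*(1/949))*56 = (1148/2307 + (1253*(1/3048))*(1/949))*56 = (1148/2307 + (1253/3048)*(1/949))*56 = (1148/2307 + 1253/2892552)*56 = (369282263/741457496)*56 = 2584975841/92682187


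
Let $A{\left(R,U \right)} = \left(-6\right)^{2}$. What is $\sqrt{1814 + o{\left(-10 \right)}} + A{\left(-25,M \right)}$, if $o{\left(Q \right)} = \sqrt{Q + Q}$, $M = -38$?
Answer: $36 + \sqrt{1814 + 2 i \sqrt{5}} \approx 78.591 + 0.052501 i$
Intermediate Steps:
$A{\left(R,U \right)} = 36$
$o{\left(Q \right)} = \sqrt{2} \sqrt{Q}$ ($o{\left(Q \right)} = \sqrt{2 Q} = \sqrt{2} \sqrt{Q}$)
$\sqrt{1814 + o{\left(-10 \right)}} + A{\left(-25,M \right)} = \sqrt{1814 + \sqrt{2} \sqrt{-10}} + 36 = \sqrt{1814 + \sqrt{2} i \sqrt{10}} + 36 = \sqrt{1814 + 2 i \sqrt{5}} + 36 = 36 + \sqrt{1814 + 2 i \sqrt{5}}$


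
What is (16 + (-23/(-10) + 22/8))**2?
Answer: 177241/400 ≈ 443.10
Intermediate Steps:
(16 + (-23/(-10) + 22/8))**2 = (16 + (-23*(-1/10) + 22*(1/8)))**2 = (16 + (23/10 + 11/4))**2 = (16 + 101/20)**2 = (421/20)**2 = 177241/400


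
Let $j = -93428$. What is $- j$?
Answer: $93428$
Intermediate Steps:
$- j = \left(-1\right) \left(-93428\right) = 93428$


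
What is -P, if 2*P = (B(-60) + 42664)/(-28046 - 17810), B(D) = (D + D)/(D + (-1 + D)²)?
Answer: 9762049/20984852 ≈ 0.46520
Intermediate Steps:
B(D) = 2*D/(D + (-1 + D)²) (B(D) = (2*D)/(D + (-1 + D)²) = 2*D/(D + (-1 + D)²))
P = -9762049/20984852 (P = ((2*(-60)/(-60 + (-1 - 60)²) + 42664)/(-28046 - 17810))/2 = ((2*(-60)/(-60 + (-61)²) + 42664)/(-45856))/2 = ((2*(-60)/(-60 + 3721) + 42664)*(-1/45856))/2 = ((2*(-60)/3661 + 42664)*(-1/45856))/2 = ((2*(-60)*(1/3661) + 42664)*(-1/45856))/2 = ((-120/3661 + 42664)*(-1/45856))/2 = ((156192784/3661)*(-1/45856))/2 = (½)*(-9762049/10492426) = -9762049/20984852 ≈ -0.46520)
-P = -1*(-9762049/20984852) = 9762049/20984852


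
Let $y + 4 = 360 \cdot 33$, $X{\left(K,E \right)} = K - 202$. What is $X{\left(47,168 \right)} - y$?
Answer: $-12031$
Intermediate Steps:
$X{\left(K,E \right)} = -202 + K$
$y = 11876$ ($y = -4 + 360 \cdot 33 = -4 + 11880 = 11876$)
$X{\left(47,168 \right)} - y = \left(-202 + 47\right) - 11876 = -155 - 11876 = -12031$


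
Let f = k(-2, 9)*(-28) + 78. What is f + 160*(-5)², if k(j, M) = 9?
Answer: 3826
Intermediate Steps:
f = -174 (f = 9*(-28) + 78 = -252 + 78 = -174)
f + 160*(-5)² = -174 + 160*(-5)² = -174 + 160*25 = -174 + 4000 = 3826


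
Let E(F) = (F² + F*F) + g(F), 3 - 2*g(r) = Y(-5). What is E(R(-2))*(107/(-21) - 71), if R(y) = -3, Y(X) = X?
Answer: -35156/21 ≈ -1674.1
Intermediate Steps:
g(r) = 4 (g(r) = 3/2 - ½*(-5) = 3/2 + 5/2 = 4)
E(F) = 4 + 2*F² (E(F) = (F² + F*F) + 4 = (F² + F²) + 4 = 2*F² + 4 = 4 + 2*F²)
E(R(-2))*(107/(-21) - 71) = (4 + 2*(-3)²)*(107/(-21) - 71) = (4 + 2*9)*(107*(-1/21) - 71) = (4 + 18)*(-107/21 - 71) = 22*(-1598/21) = -35156/21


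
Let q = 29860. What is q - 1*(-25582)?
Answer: 55442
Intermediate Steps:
q - 1*(-25582) = 29860 - 1*(-25582) = 29860 + 25582 = 55442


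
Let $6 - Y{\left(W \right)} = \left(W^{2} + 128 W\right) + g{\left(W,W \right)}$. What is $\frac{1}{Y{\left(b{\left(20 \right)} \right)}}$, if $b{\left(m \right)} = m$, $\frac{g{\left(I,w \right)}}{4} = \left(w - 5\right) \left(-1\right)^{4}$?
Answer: $- \frac{1}{3014} \approx -0.00033179$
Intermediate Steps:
$g{\left(I,w \right)} = -20 + 4 w$ ($g{\left(I,w \right)} = 4 \left(w - 5\right) \left(-1\right)^{4} = 4 \left(-5 + w\right) 1 = 4 \left(-5 + w\right) = -20 + 4 w$)
$Y{\left(W \right)} = 26 - W^{2} - 132 W$ ($Y{\left(W \right)} = 6 - \left(\left(W^{2} + 128 W\right) + \left(-20 + 4 W\right)\right) = 6 - \left(-20 + W^{2} + 132 W\right) = 26 - W^{2} - 132 W$)
$\frac{1}{Y{\left(b{\left(20 \right)} \right)}} = \frac{1}{26 - 20^{2} - 2640} = \frac{1}{26 - 400 - 2640} = \frac{1}{-3014} = - \frac{1}{3014}$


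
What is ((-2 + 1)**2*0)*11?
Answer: 0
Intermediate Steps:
((-2 + 1)**2*0)*11 = ((-1)**2*0)*11 = (1*0)*11 = 0*11 = 0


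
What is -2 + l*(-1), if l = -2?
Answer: 0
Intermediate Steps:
-2 + l*(-1) = -2 - 2*(-1) = -2 + 2 = 0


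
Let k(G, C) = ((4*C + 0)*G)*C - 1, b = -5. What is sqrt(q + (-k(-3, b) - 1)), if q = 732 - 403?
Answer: sqrt(629) ≈ 25.080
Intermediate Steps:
k(G, C) = -1 + 4*G*C**2 (k(G, C) = ((4*C)*G)*C - 1 = (4*C*G)*C - 1 = 4*G*C**2 - 1 = -1 + 4*G*C**2)
q = 329
sqrt(q + (-k(-3, b) - 1)) = sqrt(329 + (-(-1 + 4*(-3)*(-5)**2) - 1)) = sqrt(329 + (-(-1 + 4*(-3)*25) - 1)) = sqrt(329 + (-(-1 - 300) - 1)) = sqrt(329 + (-1*(-301) - 1)) = sqrt(329 + (301 - 1)) = sqrt(329 + 300) = sqrt(629)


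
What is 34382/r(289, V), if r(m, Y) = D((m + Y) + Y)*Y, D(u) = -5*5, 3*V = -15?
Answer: 34382/125 ≈ 275.06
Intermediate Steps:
V = -5 (V = (⅓)*(-15) = -5)
D(u) = -25
r(m, Y) = -25*Y
34382/r(289, V) = 34382/((-25*(-5))) = 34382/125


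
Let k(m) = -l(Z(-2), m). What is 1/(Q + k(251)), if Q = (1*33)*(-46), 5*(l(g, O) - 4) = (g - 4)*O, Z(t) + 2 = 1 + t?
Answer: -5/5853 ≈ -0.00085426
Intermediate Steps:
Z(t) = -1 + t (Z(t) = -2 + (1 + t) = -1 + t)
l(g, O) = 4 + O*(-4 + g)/5 (l(g, O) = 4 + ((g - 4)*O)/5 = 4 + ((-4 + g)*O)/5 = 4 + (O*(-4 + g))/5 = 4 + O*(-4 + g)/5)
Q = -1518 (Q = 33*(-46) = -1518)
k(m) = -4 + 7*m/5 (k(m) = -(4 - 4*m/5 + m*(-1 - 2)/5) = -(4 - 4*m/5 + (⅕)*m*(-3)) = -(4 - 4*m/5 - 3*m/5) = -(4 - 7*m/5) = -4 + 7*m/5)
1/(Q + k(251)) = 1/(-1518 + (-4 + (7/5)*251)) = 1/(-1518 + (-4 + 1757/5)) = 1/(-1518 + 1737/5) = 1/(-5853/5) = -5/5853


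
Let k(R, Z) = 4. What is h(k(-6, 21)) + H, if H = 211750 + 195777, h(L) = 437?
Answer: 407964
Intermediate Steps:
H = 407527
h(k(-6, 21)) + H = 437 + 407527 = 407964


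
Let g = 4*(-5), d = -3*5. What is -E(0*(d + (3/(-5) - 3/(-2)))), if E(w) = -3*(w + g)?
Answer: -60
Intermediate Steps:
d = -15
g = -20
E(w) = 60 - 3*w (E(w) = -3*(w - 20) = -3*(-20 + w) = 60 - 3*w)
-E(0*(d + (3/(-5) - 3/(-2)))) = -(60 - 0*(-15 + (3/(-5) - 3/(-2)))) = -(60 - 0*(-15 + (3*(-⅕) - 3*(-½)))) = -(60 - 0*(-15 + (-⅗ + 3/2))) = -(60 - 0*(-15 + 9/10)) = -(60 - 0*(-141)/10) = -(60 - 3*0) = -(60 + 0) = -1*60 = -60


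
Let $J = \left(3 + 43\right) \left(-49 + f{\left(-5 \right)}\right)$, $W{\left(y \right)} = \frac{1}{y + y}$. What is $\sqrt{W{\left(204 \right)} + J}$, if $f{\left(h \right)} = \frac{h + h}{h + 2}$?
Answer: $\frac{i \sqrt{87421242}}{204} \approx 45.833 i$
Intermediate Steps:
$W{\left(y \right)} = \frac{1}{2 y}$
$f{\left(h \right)} = \frac{2 h}{2 + h}$
$J = - \frac{6302}{3}$ ($J = \left(3 + 43\right) \left(-49 + 2 \left(-5\right) \frac{1}{2 - 5}\right) = 46 \left(-49 + 2 \left(-5\right) \frac{1}{-3}\right) = 46 \left(-49 + 2 \left(-5\right) \left(- \frac{1}{3}\right)\right) = 46 \left(-49 + \frac{10}{3}\right) = 46 \left(- \frac{137}{3}\right) = - \frac{6302}{3} \approx -2100.7$)
$\sqrt{W{\left(204 \right)} + J} = \sqrt{\frac{1}{2 \cdot 204} - \frac{6302}{3}} = \sqrt{\frac{1}{2} \cdot \frac{1}{204} - \frac{6302}{3}} = \sqrt{\frac{1}{408} - \frac{6302}{3}} = \sqrt{- \frac{857071}{408}} = \frac{i \sqrt{87421242}}{204}$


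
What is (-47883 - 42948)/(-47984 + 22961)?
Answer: 30277/8341 ≈ 3.6299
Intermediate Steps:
(-47883 - 42948)/(-47984 + 22961) = -90831/(-25023) = -90831*(-1/25023) = 30277/8341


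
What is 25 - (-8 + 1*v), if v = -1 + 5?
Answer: 29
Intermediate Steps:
v = 4
25 - (-8 + 1*v) = 25 - (-8 + 1*4) = 25 - (-8 + 4) = 25 - 1*(-4) = 25 + 4 = 29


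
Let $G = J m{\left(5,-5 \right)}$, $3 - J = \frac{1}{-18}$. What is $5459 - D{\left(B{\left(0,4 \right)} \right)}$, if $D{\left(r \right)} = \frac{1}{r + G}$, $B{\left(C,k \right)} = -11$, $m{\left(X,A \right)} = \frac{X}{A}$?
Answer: $\frac{1381145}{253} \approx 5459.1$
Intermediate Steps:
$J = \frac{55}{18}$ ($J = 3 - \frac{1}{-18} = 3 - - \frac{1}{18} = 3 + \frac{1}{18} = \frac{55}{18} \approx 3.0556$)
$G = - \frac{55}{18}$ ($G = \frac{55 \frac{5}{-5}}{18} = \frac{55 \cdot 5 \left(- \frac{1}{5}\right)}{18} = \frac{55}{18} \left(-1\right) = - \frac{55}{18} \approx -3.0556$)
$D{\left(r \right)} = \frac{1}{- \frac{55}{18} + r}$ ($D{\left(r \right)} = \frac{1}{r - \frac{55}{18}} = \frac{1}{- \frac{55}{18} + r}$)
$5459 - D{\left(B{\left(0,4 \right)} \right)} = 5459 - \frac{18}{-55 + 18 \left(-11\right)} = 5459 - \frac{18}{-55 - 198} = 5459 - \frac{18}{-253} = 5459 - 18 \left(- \frac{1}{253}\right) = 5459 - - \frac{18}{253} = 5459 + \frac{18}{253} = \frac{1381145}{253}$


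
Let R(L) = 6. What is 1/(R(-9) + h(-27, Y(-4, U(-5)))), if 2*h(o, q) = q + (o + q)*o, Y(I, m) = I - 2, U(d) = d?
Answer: 2/897 ≈ 0.0022297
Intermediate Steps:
Y(I, m) = -2 + I
h(o, q) = q/2 + o*(o + q)/2 (h(o, q) = (q + (o + q)*o)/2 = (q + o*(o + q))/2 = q/2 + o*(o + q)/2)
1/(R(-9) + h(-27, Y(-4, U(-5)))) = 1/(6 + ((-2 - 4)/2 + (½)*(-27)² + (½)*(-27)*(-2 - 4))) = 1/(6 + ((½)*(-6) + (½)*729 + (½)*(-27)*(-6))) = 1/(6 + (-3 + 729/2 + 81)) = 1/(6 + 885/2) = 1/(897/2) = 2/897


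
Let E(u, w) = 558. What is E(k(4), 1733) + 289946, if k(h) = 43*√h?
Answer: 290504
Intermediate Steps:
E(k(4), 1733) + 289946 = 558 + 289946 = 290504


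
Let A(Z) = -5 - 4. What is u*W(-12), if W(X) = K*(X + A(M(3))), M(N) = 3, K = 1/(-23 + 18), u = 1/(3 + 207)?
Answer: 1/50 ≈ 0.020000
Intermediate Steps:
u = 1/210 ≈ 0.0047619
K = -⅕ (K = 1/(-5) = -⅕ ≈ -0.20000)
A(Z) = -9
W(X) = 9/5 - X/5 (W(X) = -(X - 9)/5 = -(-9 + X)/5 = 9/5 - X/5)
u*W(-12) = (9/5 - ⅕*(-12))/210 = (9/5 + 12/5)/210 = (1/210)*(21/5) = 1/50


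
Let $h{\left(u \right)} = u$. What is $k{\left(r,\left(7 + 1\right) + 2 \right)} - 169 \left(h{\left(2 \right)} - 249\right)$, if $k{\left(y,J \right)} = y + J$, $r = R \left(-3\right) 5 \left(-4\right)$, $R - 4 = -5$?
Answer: $41693$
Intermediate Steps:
$R = -1$ ($R = 4 - 5 = -1$)
$r = -60$ ($r = - \left(-3\right) 5 \left(-4\right) = - \left(-15\right) \left(-4\right) = \left(-1\right) 60 = -60$)
$k{\left(y,J \right)} = J + y$
$k{\left(r,\left(7 + 1\right) + 2 \right)} - 169 \left(h{\left(2 \right)} - 249\right) = \left(\left(\left(7 + 1\right) + 2\right) - 60\right) - 169 \left(2 - 249\right) = \left(\left(8 + 2\right) - 60\right) - -41743 = \left(10 - 60\right) + 41743 = -50 + 41743 = 41693$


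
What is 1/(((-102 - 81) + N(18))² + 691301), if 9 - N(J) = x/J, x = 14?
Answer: 81/58469710 ≈ 1.3853e-6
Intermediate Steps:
N(J) = 9 - 14/J
1/(((-102 - 81) + N(18))² + 691301) = 1/(((-102 - 81) + (9 - 14/18))² + 691301) = 1/((-183 + (9 - 14*1/18))² + 691301) = 1/((-183 + (9 - 7/9))² + 691301) = 1/((-183 + 74/9)² + 691301) = 1/((-1573/9)² + 691301) = 1/(2474329/81 + 691301) = 1/(58469710/81) = 81/58469710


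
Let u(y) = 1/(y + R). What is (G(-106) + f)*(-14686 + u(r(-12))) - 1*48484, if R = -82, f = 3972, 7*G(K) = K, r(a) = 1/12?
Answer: -400191640704/6881 ≈ -5.8159e+7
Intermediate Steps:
r(a) = 1/12
G(K) = K/7
u(y) = 1/(-82 + y) (u(y) = 1/(y - 82) = 1/(-82 + y))
(G(-106) + f)*(-14686 + u(r(-12))) - 1*48484 = ((1/7)*(-106) + 3972)*(-14686 + 1/(-82 + 1/12)) - 1*48484 = (-106/7 + 3972)*(-14686 + 1/(-983/12)) - 48484 = 27698*(-14686 - 12/983)/7 - 48484 = (27698/7)*(-14436350/983) - 48484 = -399858022300/6881 - 48484 = -400191640704/6881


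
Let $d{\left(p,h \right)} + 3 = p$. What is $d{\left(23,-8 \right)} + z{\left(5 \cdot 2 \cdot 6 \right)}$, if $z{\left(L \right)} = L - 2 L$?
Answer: $-40$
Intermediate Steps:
$d{\left(p,h \right)} = -3 + p$
$z{\left(L \right)} = - L$
$d{\left(23,-8 \right)} + z{\left(5 \cdot 2 \cdot 6 \right)} = \left(-3 + 23\right) - 5 \cdot 2 \cdot 6 = 20 - 10 \cdot 6 = 20 - 60 = -40$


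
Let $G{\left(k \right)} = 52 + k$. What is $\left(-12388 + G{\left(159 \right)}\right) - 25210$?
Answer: $-37387$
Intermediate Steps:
$\left(-12388 + G{\left(159 \right)}\right) - 25210 = \left(-12388 + \left(52 + 159\right)\right) - 25210 = \left(-12388 + 211\right) - 25210 = -12177 - 25210 = -37387$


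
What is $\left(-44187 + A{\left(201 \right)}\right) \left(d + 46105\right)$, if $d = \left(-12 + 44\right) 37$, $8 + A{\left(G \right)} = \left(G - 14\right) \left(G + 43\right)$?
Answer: $67765137$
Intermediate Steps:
$A{\left(G \right)} = -8 + \left(-14 + G\right) \left(43 + G\right)$ ($A{\left(G \right)} = -8 + \left(G - 14\right) \left(G + 43\right) = -8 + \left(-14 + G\right) \left(43 + G\right)$)
$d = 1184$ ($d = 32 \cdot 37 = 1184$)
$\left(-44187 + A{\left(201 \right)}\right) \left(d + 46105\right) = \left(-44187 + \left(-610 + 201^{2} + 29 \cdot 201\right)\right) \left(1184 + 46105\right) = \left(-44187 + \left(-610 + 40401 + 5829\right)\right) 47289 = \left(-44187 + 45620\right) 47289 = 1433 \cdot 47289 = 67765137$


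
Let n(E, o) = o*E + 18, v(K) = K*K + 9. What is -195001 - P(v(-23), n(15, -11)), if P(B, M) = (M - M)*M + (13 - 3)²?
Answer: -195101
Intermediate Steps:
v(K) = 9 + K² (v(K) = K² + 9 = 9 + K²)
n(E, o) = 18 + E*o (n(E, o) = E*o + 18 = 18 + E*o)
P(B, M) = 100 (P(B, M) = 0*M + 10² = 0 + 100 = 100)
-195001 - P(v(-23), n(15, -11)) = -195001 - 1*100 = -195001 - 100 = -195101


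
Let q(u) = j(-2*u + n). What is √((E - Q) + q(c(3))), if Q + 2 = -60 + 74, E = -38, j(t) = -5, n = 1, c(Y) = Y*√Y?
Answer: I*√55 ≈ 7.4162*I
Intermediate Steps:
c(Y) = Y^(3/2)
q(u) = -5
Q = 12 (Q = -2 + (-60 + 74) = -2 + 14 = 12)
√((E - Q) + q(c(3))) = √((-38 - 1*12) - 5) = √((-38 - 12) - 5) = √(-50 - 5) = √(-55) = I*√55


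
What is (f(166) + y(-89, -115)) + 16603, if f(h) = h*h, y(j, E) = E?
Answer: 44044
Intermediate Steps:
f(h) = h²
(f(166) + y(-89, -115)) + 16603 = (166² - 115) + 16603 = (27556 - 115) + 16603 = 27441 + 16603 = 44044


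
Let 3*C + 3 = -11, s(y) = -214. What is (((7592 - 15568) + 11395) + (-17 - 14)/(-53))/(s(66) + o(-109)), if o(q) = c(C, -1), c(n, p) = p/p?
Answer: -181238/11289 ≈ -16.054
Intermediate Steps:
C = -14/3 (C = -1 + (1/3)*(-11) = -1 - 11/3 = -14/3 ≈ -4.6667)
c(n, p) = 1
o(q) = 1
(((7592 - 15568) + 11395) + (-17 - 14)/(-53))/(s(66) + o(-109)) = (((7592 - 15568) + 11395) + (-17 - 14)/(-53))/(-214 + 1) = ((-7976 + 11395) - 31*(-1/53))/(-213) = (3419 + 31/53)*(-1/213) = (181238/53)*(-1/213) = -181238/11289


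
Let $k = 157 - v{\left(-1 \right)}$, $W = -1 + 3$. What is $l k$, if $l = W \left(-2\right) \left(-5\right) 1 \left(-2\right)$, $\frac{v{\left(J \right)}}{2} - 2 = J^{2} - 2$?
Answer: $-6200$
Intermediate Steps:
$W = 2$
$v{\left(J \right)} = 2 J^{2}$ ($v{\left(J \right)} = 4 + 2 \left(J^{2} - 2\right) = 4 + 2 \left(-2 + J^{2}\right) = 4 + \left(-4 + 2 J^{2}\right) = 2 J^{2}$)
$k = 155$ ($k = 157 - 2 \left(-1\right)^{2} = 157 - 2 \cdot 1 = 157 - 2 = 155$)
$l = -40$ ($l = 2 \left(-2\right) \left(-5\right) 1 \left(-2\right) = - 4 \left(\left(-5\right) \left(-2\right)\right) = \left(-4\right) 10 = -40$)
$l k = \left(-40\right) 155 = -6200$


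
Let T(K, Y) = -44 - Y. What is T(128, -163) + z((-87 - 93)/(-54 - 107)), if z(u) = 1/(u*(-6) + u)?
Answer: 106939/900 ≈ 118.82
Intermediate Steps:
z(u) = -1/(5*u) (z(u) = 1/(-6*u + u) = 1/(-5*u) = -1/(5*u))
T(128, -163) + z((-87 - 93)/(-54 - 107)) = (-44 - 1*(-163)) - (-54 - 107)/(-87 - 93)/5 = (-44 + 163) - 1/(5*((-180/(-161)))) = 119 - 1/(5*((-180*(-1/161)))) = 119 - 1/(5*180/161) = 119 - 1/5*161/180 = 119 - 161/900 = 106939/900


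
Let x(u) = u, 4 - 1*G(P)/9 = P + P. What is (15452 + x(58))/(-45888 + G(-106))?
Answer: -2585/7324 ≈ -0.35295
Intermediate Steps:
G(P) = 36 - 18*P (G(P) = 36 - 9*(P + P) = 36 - 18*P)
(15452 + x(58))/(-45888 + G(-106)) = (15452 + 58)/(-45888 + (36 - 18*(-106))) = 15510/(-45888 + (36 + 1908)) = 15510/(-45888 + 1944) = 15510/(-43944) = 15510*(-1/43944) = -2585/7324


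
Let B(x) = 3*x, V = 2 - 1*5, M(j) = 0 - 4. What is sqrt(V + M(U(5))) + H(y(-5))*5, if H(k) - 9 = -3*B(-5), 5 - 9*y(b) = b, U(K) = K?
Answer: 270 + I*sqrt(7) ≈ 270.0 + 2.6458*I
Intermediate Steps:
y(b) = 5/9 - b/9
M(j) = -4
V = -3 (V = 2 - 5 = -3)
H(k) = 54 (H(k) = 9 - 9*(-5) = 9 - 3*(-15) = 9 + 45 = 54)
sqrt(V + M(U(5))) + H(y(-5))*5 = sqrt(-3 - 4) + 54*5 = sqrt(-7) + 270 = I*sqrt(7) + 270 = 270 + I*sqrt(7)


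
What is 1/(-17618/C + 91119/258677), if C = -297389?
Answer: 76927694353/31655159677 ≈ 2.4302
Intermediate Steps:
1/(-17618/C + 91119/258677) = 1/(-17618/(-297389) + 91119/258677) = 1/(-17618*(-1/297389) + 91119*(1/258677)) = 1/(17618/297389 + 91119/258677) = 1/(31655159677/76927694353) = 76927694353/31655159677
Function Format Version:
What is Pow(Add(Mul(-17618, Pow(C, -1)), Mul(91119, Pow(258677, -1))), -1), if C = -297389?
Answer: Rational(76927694353, 31655159677) ≈ 2.4302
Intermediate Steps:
Pow(Add(Mul(-17618, Pow(C, -1)), Mul(91119, Pow(258677, -1))), -1) = Pow(Add(Mul(-17618, Pow(-297389, -1)), Mul(91119, Pow(258677, -1))), -1) = Pow(Add(Mul(-17618, Rational(-1, 297389)), Mul(91119, Rational(1, 258677))), -1) = Pow(Add(Rational(17618, 297389), Rational(91119, 258677)), -1) = Pow(Rational(31655159677, 76927694353), -1) = Rational(76927694353, 31655159677)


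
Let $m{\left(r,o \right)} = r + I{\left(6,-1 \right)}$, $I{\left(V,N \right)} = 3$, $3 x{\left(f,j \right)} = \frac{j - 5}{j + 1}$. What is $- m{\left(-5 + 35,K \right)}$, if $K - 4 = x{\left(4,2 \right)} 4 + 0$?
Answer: $-33$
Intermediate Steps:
$x{\left(f,j \right)} = \frac{-5 + j}{3 \left(1 + j\right)}$ ($x{\left(f,j \right)} = \frac{\left(j - 5\right) \frac{1}{j + 1}}{3} = \frac{\left(-5 + j\right) \frac{1}{1 + j}}{3} = \frac{\frac{1}{1 + j} \left(-5 + j\right)}{3} = \frac{-5 + j}{3 \left(1 + j\right)}$)
$K = \frac{8}{3}$ ($K = 4 + \left(\frac{-5 + 2}{3 \left(1 + 2\right)} 4 + 0\right) = 4 + \left(\frac{1}{3} \cdot \frac{1}{3} \left(-3\right) 4 + 0\right) = 4 + \left(\left(- \frac{1}{3}\right) 4 + 0\right) = 4 + \left(- \frac{4}{3} + 0\right) = 4 - \frac{4}{3} = \frac{8}{3} \approx 2.6667$)
$m{\left(r,o \right)} = 3 + r$ ($m{\left(r,o \right)} = r + 3 = 3 + r$)
$- m{\left(-5 + 35,K \right)} = - (3 + \left(-5 + 35\right)) = - (3 + 30) = \left(-1\right) 33 = -33$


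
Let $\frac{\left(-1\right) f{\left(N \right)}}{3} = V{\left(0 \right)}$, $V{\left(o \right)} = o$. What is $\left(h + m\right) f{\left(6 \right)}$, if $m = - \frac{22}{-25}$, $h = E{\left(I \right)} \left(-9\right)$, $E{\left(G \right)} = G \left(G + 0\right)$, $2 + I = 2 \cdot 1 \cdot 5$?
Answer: $0$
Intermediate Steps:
$I = 8$ ($I = -2 + 2 \cdot 1 \cdot 5 = -2 + 2 \cdot 5 = -2 + 10 = 8$)
$E{\left(G \right)} = G^{2}$ ($E{\left(G \right)} = G G = G^{2}$)
$f{\left(N \right)} = 0$ ($f{\left(N \right)} = \left(-3\right) 0 = 0$)
$h = -576$ ($h = 8^{2} \left(-9\right) = 64 \left(-9\right) = -576$)
$m = \frac{22}{25}$ ($m = \left(-22\right) \left(- \frac{1}{25}\right) = \frac{22}{25} \approx 0.88$)
$\left(h + m\right) f{\left(6 \right)} = \left(-576 + \frac{22}{25}\right) 0 = \left(- \frac{14378}{25}\right) 0 = 0$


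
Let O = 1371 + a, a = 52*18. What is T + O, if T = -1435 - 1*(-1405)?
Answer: 2277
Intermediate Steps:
a = 936
O = 2307 (O = 1371 + 936 = 2307)
T = -30 (T = -1435 + 1405 = -30)
T + O = -30 + 2307 = 2277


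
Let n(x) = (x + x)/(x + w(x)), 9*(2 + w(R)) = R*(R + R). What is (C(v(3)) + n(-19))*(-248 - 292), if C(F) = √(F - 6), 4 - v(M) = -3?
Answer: -103140/533 ≈ -193.51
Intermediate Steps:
v(M) = 7 (v(M) = 4 - 1*(-3) = 4 + 3 = 7)
C(F) = √(-6 + F)
w(R) = -2 + 2*R²/9 (w(R) = -2 + (R*(R + R))/9 = -2 + (R*(2*R))/9 = -2 + (2*R²)/9 = -2 + 2*R²/9)
n(x) = 2*x/(-2 + x + 2*x²/9) (n(x) = (x + x)/(x + (-2 + 2*x²/9)) = (2*x)/(-2 + x + 2*x²/9) = 2*x/(-2 + x + 2*x²/9))
(C(v(3)) + n(-19))*(-248 - 292) = (√(-6 + 7) + 18*(-19)/(-18 + 2*(-19)² + 9*(-19)))*(-248 - 292) = (√1 + 18*(-19)/(-18 + 2*361 - 171))*(-540) = (1 + 18*(-19)/(-18 + 722 - 171))*(-540) = (1 + 18*(-19)/533)*(-540) = (1 + 18*(-19)*(1/533))*(-540) = (1 - 342/533)*(-540) = (191/533)*(-540) = -103140/533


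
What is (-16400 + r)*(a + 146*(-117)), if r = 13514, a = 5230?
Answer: 34204872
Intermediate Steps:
(-16400 + r)*(a + 146*(-117)) = (-16400 + 13514)*(5230 + 146*(-117)) = -2886*(5230 - 17082) = -2886*(-11852) = 34204872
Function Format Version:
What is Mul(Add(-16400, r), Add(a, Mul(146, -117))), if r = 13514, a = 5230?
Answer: 34204872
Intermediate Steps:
Mul(Add(-16400, r), Add(a, Mul(146, -117))) = Mul(Add(-16400, 13514), Add(5230, Mul(146, -117))) = Mul(-2886, Add(5230, -17082)) = Mul(-2886, -11852) = 34204872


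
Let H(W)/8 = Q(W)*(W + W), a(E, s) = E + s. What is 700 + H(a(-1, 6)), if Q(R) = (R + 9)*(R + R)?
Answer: 11900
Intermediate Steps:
Q(R) = 2*R*(9 + R) (Q(R) = (9 + R)*(2*R) = 2*R*(9 + R))
H(W) = 32*W²*(9 + W) (H(W) = 8*((2*W*(9 + W))*(W + W)) = 8*((2*W*(9 + W))*(2*W)) = 8*(4*W²*(9 + W)) = 32*W²*(9 + W))
700 + H(a(-1, 6)) = 700 + 32*(-1 + 6)²*(9 + (-1 + 6)) = 700 + 32*5²*(9 + 5) = 700 + 32*25*14 = 700 + 11200 = 11900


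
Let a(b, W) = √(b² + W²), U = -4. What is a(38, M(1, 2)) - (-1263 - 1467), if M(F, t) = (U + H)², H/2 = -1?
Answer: 2730 + 2*√685 ≈ 2782.3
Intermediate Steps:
H = -2 (H = 2*(-1) = -2)
M(F, t) = 36 (M(F, t) = (-4 - 2)² = (-6)² = 36)
a(b, W) = √(W² + b²)
a(38, M(1, 2)) - (-1263 - 1467) = √(36² + 38²) - (-1263 - 1467) = √(1296 + 1444) - 1*(-2730) = √2740 + 2730 = 2*√685 + 2730 = 2730 + 2*√685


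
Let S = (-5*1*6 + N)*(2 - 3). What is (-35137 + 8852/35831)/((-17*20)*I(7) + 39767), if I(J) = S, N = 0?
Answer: -1258984995/1059415177 ≈ -1.1884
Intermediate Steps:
S = 30 (S = (-5*1*6 + 0)*(2 - 3) = (-5*6 + 0)*(-1) = (-30 + 0)*(-1) = -30*(-1) = 30)
I(J) = 30
(-35137 + 8852/35831)/((-17*20)*I(7) + 39767) = (-35137 + 8852/35831)/(-17*20*30 + 39767) = (-35137 + 8852*(1/35831))/(-340*30 + 39767) = (-35137 + 8852/35831)/(-10200 + 39767) = -1258984995/35831/29567 = -1258984995/35831*1/29567 = -1258984995/1059415177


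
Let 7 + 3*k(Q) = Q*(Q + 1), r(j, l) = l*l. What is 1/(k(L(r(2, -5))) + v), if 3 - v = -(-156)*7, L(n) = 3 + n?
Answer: -3/2462 ≈ -0.0012185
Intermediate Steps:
r(j, l) = l**2
k(Q) = -7/3 + Q*(1 + Q)/3 (k(Q) = -7/3 + (Q*(Q + 1))/3 = -7/3 + (Q*(1 + Q))/3 = -7/3 + Q*(1 + Q)/3)
v = -1089 (v = 3 - (-12)*(-13*7) = 3 - (-12)*(-91) = 3 - 1*1092 = 3 - 1092 = -1089)
1/(k(L(r(2, -5))) + v) = 1/((-7/3 + (3 + (-5)**2)/3 + (3 + (-5)**2)**2/3) - 1089) = 1/((-7/3 + (3 + 25)/3 + (3 + 25)**2/3) - 1089) = 1/((-7/3 + (1/3)*28 + (1/3)*28**2) - 1089) = 1/((-7/3 + 28/3 + (1/3)*784) - 1089) = 1/((-7/3 + 28/3 + 784/3) - 1089) = 1/(805/3 - 1089) = 1/(-2462/3) = -3/2462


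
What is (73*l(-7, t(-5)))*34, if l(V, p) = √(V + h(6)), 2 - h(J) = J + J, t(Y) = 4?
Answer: 2482*I*√17 ≈ 10234.0*I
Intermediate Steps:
h(J) = 2 - 2*J (h(J) = 2 - (J + J) = 2 - 2*J)
l(V, p) = √(-10 + V) (l(V, p) = √(V + (2 - 2*6)) = √(V + (2 - 12)) = √(V - 10) = √(-10 + V))
(73*l(-7, t(-5)))*34 = (73*√(-10 - 7))*34 = (73*√(-17))*34 = (73*(I*√17))*34 = (73*I*√17)*34 = 2482*I*√17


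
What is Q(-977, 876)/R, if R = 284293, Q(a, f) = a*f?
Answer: -855852/284293 ≈ -3.0105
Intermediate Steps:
Q(-977, 876)/R = -977*876/284293 = -855852*1/284293 = -855852/284293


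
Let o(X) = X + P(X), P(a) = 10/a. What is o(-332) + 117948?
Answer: 19524251/166 ≈ 1.1762e+5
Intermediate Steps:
o(X) = X + 10/X
o(-332) + 117948 = (-332 + 10/(-332)) + 117948 = (-332 + 10*(-1/332)) + 117948 = (-332 - 5/166) + 117948 = -55117/166 + 117948 = 19524251/166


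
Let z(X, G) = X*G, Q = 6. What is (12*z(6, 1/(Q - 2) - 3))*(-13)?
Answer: 2574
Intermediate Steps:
z(X, G) = G*X
(12*z(6, 1/(Q - 2) - 3))*(-13) = (12*((1/(6 - 2) - 3)*6))*(-13) = (12*((1/4 - 3)*6))*(-13) = (12*((¼ - 3)*6))*(-13) = (12*(-11/4*6))*(-13) = (12*(-33/2))*(-13) = -198*(-13) = 2574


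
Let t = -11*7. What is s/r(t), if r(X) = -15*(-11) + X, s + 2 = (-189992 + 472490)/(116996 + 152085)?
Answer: -31958/2959891 ≈ -0.010797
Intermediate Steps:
t = -77
s = -255664/269081 (s = -2 + (-189992 + 472490)/(116996 + 152085) = -2 + 282498/269081 = -255664/269081 ≈ -0.95014)
r(X) = 165 + X
s/r(t) = -255664/(269081*(165 - 77)) = -255664/269081/88 = -255664/269081*1/88 = -31958/2959891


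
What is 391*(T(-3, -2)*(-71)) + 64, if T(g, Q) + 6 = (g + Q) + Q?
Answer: 360957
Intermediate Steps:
T(g, Q) = -6 + g + 2*Q (T(g, Q) = -6 + ((g + Q) + Q) = -6 + ((Q + g) + Q) = -6 + (g + 2*Q) = -6 + g + 2*Q)
391*(T(-3, -2)*(-71)) + 64 = 391*((-6 - 3 + 2*(-2))*(-71)) + 64 = 391*((-6 - 3 - 4)*(-71)) + 64 = 391*(-13*(-71)) + 64 = 391*923 + 64 = 360893 + 64 = 360957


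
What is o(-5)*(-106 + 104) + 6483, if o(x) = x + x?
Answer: 6503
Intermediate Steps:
o(x) = 2*x
o(-5)*(-106 + 104) + 6483 = (2*(-5))*(-106 + 104) + 6483 = -10*(-2) + 6483 = 20 + 6483 = 6503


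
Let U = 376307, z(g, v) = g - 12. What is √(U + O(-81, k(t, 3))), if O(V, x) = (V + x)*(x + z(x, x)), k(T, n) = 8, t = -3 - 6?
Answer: √376015 ≈ 613.20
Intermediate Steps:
z(g, v) = -12 + g
t = -9
O(V, x) = (-12 + 2*x)*(V + x) (O(V, x) = (V + x)*(x + (-12 + x)) = (V + x)*(-12 + 2*x) = (-12 + 2*x)*(V + x))
√(U + O(-81, k(t, 3))) = √(376307 + (-12*(-81) - 12*8 + 2*8² + 2*(-81)*8)) = √(376307 + (972 - 96 + 2*64 - 1296)) = √(376307 + (972 - 96 + 128 - 1296)) = √(376307 - 292) = √376015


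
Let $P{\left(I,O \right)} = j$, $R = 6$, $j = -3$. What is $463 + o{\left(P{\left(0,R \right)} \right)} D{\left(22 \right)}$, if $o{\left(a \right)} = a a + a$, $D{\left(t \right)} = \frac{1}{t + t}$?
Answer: $\frac{10189}{22} \approx 463.14$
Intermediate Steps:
$P{\left(I,O \right)} = -3$
$D{\left(t \right)} = \frac{1}{2 t}$
$o{\left(a \right)} = a + a^{2}$ ($o{\left(a \right)} = a^{2} + a = a + a^{2}$)
$463 + o{\left(P{\left(0,R \right)} \right)} D{\left(22 \right)} = 463 + - 3 \left(1 - 3\right) \frac{1}{2 \cdot 22} = 463 + \left(-3\right) \left(-2\right) \frac{1}{2} \cdot \frac{1}{22} = 463 + 6 \cdot \frac{1}{44} = 463 + \frac{3}{22} = \frac{10189}{22}$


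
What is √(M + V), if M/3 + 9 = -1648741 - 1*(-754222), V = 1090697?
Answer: I*√1592887 ≈ 1262.1*I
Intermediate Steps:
M = -2683584 (M = -27 + 3*(-1648741 - 1*(-754222)) = -27 + 3*(-1648741 + 754222) = -27 + 3*(-894519) = -27 - 2683557 = -2683584)
√(M + V) = √(-2683584 + 1090697) = √(-1592887) = I*√1592887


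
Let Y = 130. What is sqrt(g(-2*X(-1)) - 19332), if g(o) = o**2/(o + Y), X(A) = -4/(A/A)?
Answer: 2*I*sqrt(23009361)/69 ≈ 139.04*I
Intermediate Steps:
X(A) = -4 (X(A) = -4/1 = -4*1 = -4)
g(o) = o**2/(130 + o) (g(o) = o**2/(o + 130) = o**2/(130 + o))
sqrt(g(-2*X(-1)) - 19332) = sqrt((-2*(-4))**2/(130 - 2*(-4)) - 19332) = sqrt(8**2/(130 + 8) - 19332) = sqrt(64/138 - 19332) = sqrt(64*(1/138) - 19332) = sqrt(32/69 - 19332) = sqrt(-1333876/69) = 2*I*sqrt(23009361)/69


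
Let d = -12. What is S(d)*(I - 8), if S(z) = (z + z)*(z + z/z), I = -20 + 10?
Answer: -4752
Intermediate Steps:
I = -10
S(z) = 2*z*(1 + z) (S(z) = (2*z)*(z + 1) = (2*z)*(1 + z) = 2*z*(1 + z))
S(d)*(I - 8) = (2*(-12)*(1 - 12))*(-10 - 8) = (2*(-12)*(-11))*(-18) = 264*(-18) = -4752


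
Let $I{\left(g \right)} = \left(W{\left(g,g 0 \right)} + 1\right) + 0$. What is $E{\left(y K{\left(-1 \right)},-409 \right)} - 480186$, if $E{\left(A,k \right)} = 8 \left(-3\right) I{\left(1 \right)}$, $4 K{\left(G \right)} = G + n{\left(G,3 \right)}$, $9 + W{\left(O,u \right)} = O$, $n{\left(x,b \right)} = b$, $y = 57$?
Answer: $-480018$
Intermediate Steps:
$W{\left(O,u \right)} = -9 + O$
$K{\left(G \right)} = \frac{3}{4} + \frac{G}{4}$ ($K{\left(G \right)} = \frac{G + 3}{4} = \frac{3 + G}{4} = \frac{3}{4} + \frac{G}{4}$)
$I{\left(g \right)} = -8 + g$ ($I{\left(g \right)} = \left(\left(-9 + g\right) + 1\right) + 0 = \left(-8 + g\right) + 0 = -8 + g$)
$E{\left(A,k \right)} = 168$ ($E{\left(A,k \right)} = 8 \left(-3\right) \left(-8 + 1\right) = \left(-24\right) \left(-7\right) = 168$)
$E{\left(y K{\left(-1 \right)},-409 \right)} - 480186 = 168 - 480186 = -480018$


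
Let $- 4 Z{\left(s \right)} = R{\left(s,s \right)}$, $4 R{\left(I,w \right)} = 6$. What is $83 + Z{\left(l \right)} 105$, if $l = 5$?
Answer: $\frac{349}{8} \approx 43.625$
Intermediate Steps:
$R{\left(I,w \right)} = \frac{3}{2}$ ($R{\left(I,w \right)} = \frac{1}{4} \cdot 6 = \frac{3}{2}$)
$Z{\left(s \right)} = - \frac{3}{8}$ ($Z{\left(s \right)} = \left(- \frac{1}{4}\right) \frac{3}{2} = - \frac{3}{8}$)
$83 + Z{\left(l \right)} 105 = 83 - \frac{315}{8} = \frac{349}{8}$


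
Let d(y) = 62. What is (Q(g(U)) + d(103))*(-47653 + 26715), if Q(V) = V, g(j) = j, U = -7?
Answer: -1151590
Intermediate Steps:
(Q(g(U)) + d(103))*(-47653 + 26715) = (-7 + 62)*(-47653 + 26715) = 55*(-20938) = -1151590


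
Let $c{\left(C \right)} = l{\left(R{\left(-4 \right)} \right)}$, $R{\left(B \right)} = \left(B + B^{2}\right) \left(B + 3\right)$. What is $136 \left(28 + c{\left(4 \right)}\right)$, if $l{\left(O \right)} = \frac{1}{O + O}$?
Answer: $\frac{11407}{3} \approx 3802.3$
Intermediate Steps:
$R{\left(B \right)} = \left(3 + B\right) \left(B + B^{2}\right)$ ($R{\left(B \right)} = \left(B + B^{2}\right) \left(3 + B\right) = \left(3 + B\right) \left(B + B^{2}\right)$)
$l{\left(O \right)} = \frac{1}{2 O}$
$c{\left(C \right)} = - \frac{1}{24}$ ($c{\left(C \right)} = \frac{1}{2 \left(- 4 \left(3 + \left(-4\right)^{2} + 4 \left(-4\right)\right)\right)} = \frac{1}{2 \left(- 4 \left(3 + 16 - 16\right)\right)} = \frac{1}{2 \left(\left(-4\right) 3\right)} = \frac{1}{2 \left(-12\right)} = \frac{1}{2} \left(- \frac{1}{12}\right) = - \frac{1}{24}$)
$136 \left(28 + c{\left(4 \right)}\right) = 136 \left(28 - \frac{1}{24}\right) = 136 \cdot \frac{671}{24} = \frac{11407}{3}$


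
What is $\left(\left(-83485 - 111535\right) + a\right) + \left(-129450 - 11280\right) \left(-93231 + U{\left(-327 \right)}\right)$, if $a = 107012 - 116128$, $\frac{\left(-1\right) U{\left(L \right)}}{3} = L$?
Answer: $12982138364$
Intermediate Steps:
$U{\left(L \right)} = - 3 L$
$a = -9116$ ($a = 107012 - 116128 = -9116$)
$\left(\left(-83485 - 111535\right) + a\right) + \left(-129450 - 11280\right) \left(-93231 + U{\left(-327 \right)}\right) = \left(\left(-83485 - 111535\right) - 9116\right) + \left(-129450 - 11280\right) \left(-93231 - -981\right) = \left(\left(-83485 - 111535\right) - 9116\right) - 140730 \left(-93231 + 981\right) = \left(-195020 - 9116\right) - -12982342500 = -204136 + 12982342500 = 12982138364$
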